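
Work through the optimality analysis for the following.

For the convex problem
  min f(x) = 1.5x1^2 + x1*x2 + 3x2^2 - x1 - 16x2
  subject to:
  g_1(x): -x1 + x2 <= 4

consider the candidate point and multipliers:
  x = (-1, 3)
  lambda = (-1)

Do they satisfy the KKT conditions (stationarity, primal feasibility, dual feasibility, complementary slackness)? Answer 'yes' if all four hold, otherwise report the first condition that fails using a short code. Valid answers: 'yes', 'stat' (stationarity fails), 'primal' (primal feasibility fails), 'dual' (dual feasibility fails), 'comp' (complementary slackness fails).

Gradient of f: grad f(x) = Q x + c = (-1, 1)
Constraint values g_i(x) = a_i^T x - b_i:
  g_1((-1, 3)) = 0
Stationarity residual: grad f(x) + sum_i lambda_i a_i = (0, 0)
  -> stationarity OK
Primal feasibility (all g_i <= 0): OK
Dual feasibility (all lambda_i >= 0): FAILS
Complementary slackness (lambda_i * g_i(x) = 0 for all i): OK

Verdict: the first failing condition is dual_feasibility -> dual.

dual


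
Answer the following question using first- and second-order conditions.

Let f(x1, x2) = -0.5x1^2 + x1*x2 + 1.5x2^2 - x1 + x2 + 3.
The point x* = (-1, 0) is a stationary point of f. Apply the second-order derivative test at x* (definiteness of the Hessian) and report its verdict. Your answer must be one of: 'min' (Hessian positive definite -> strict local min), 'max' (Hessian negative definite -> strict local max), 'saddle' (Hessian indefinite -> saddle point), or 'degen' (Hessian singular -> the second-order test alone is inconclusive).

Compute the Hessian H = grad^2 f:
  H = [[-1, 1], [1, 3]]
Verify stationarity: grad f(x*) = H x* + g = (0, 0).
Eigenvalues of H: -1.2361, 3.2361.
Eigenvalues have mixed signs, so H is indefinite -> x* is a saddle point.

saddle


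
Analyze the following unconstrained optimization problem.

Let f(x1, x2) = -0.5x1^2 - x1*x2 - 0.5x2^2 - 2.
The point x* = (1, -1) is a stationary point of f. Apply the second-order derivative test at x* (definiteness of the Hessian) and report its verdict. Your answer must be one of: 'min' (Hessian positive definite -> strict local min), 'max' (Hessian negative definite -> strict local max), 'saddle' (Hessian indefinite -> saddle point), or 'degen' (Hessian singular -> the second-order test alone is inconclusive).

Compute the Hessian H = grad^2 f:
  H = [[-1, -1], [-1, -1]]
Verify stationarity: grad f(x*) = H x* + g = (0, 0).
Eigenvalues of H: -2, 0.
H has a zero eigenvalue (singular; negative semidefinite but not definite), so H is neither positive definite, negative definite, nor indefinite. The second-order test alone is inconclusive -> degen.
(Indeed, f is constant along the null direction of H through x*, so x* is not a strict local extremum.)

degen


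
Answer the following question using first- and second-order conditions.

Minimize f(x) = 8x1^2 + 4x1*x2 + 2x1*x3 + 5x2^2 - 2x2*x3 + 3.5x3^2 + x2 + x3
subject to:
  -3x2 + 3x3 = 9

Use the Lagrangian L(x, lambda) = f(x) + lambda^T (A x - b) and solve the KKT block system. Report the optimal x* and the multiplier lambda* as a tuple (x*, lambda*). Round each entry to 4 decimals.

Form the Lagrangian:
  L(x, lambda) = (1/2) x^T Q x + c^T x + lambda^T (A x - b)
Stationarity (grad_x L = 0): Q x + c + A^T lambda = 0.
Primal feasibility: A x = b.

This gives the KKT block system:
  [ Q   A^T ] [ x     ]   [-c ]
  [ A    0  ] [ lambda ] = [ b ]

Solving the linear system:
  x*      = (0.1395, -1.3721, 1.6279)
  lambda* = (-5.1395)
  f(x*)   = 23.2558

x* = (0.1395, -1.3721, 1.6279), lambda* = (-5.1395)


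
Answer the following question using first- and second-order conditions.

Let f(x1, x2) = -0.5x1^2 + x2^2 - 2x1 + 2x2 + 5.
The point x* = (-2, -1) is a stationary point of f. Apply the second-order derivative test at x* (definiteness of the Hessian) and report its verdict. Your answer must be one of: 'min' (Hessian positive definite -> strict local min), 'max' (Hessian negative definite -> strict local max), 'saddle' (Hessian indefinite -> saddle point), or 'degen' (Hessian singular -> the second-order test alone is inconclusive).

Compute the Hessian H = grad^2 f:
  H = [[-1, 0], [0, 2]]
Verify stationarity: grad f(x*) = H x* + g = (0, 0).
Eigenvalues of H: -1, 2.
Eigenvalues have mixed signs, so H is indefinite -> x* is a saddle point.

saddle


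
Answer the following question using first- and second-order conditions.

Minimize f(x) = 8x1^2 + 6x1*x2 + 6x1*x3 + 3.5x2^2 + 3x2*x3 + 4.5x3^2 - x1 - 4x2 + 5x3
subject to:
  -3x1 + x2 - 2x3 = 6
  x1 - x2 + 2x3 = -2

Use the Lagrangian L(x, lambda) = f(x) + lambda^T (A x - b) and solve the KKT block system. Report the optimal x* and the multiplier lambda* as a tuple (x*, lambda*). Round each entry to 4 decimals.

Form the Lagrangian:
  L(x, lambda) = (1/2) x^T Q x + c^T x + lambda^T (A x - b)
Stationarity (grad_x L = 0): Q x + c + A^T lambda = 0.
Primal feasibility: A x = b.

This gives the KKT block system:
  [ Q   A^T ] [ x     ]   [-c ]
  [ A    0  ] [ lambda ] = [ b ]

Solving the linear system:
  x*      = (-2, 1.5918, 0.7959)
  lambda* = (-10.5714, -13.0408)
  f(x*)   = 18.4796

x* = (-2, 1.5918, 0.7959), lambda* = (-10.5714, -13.0408)


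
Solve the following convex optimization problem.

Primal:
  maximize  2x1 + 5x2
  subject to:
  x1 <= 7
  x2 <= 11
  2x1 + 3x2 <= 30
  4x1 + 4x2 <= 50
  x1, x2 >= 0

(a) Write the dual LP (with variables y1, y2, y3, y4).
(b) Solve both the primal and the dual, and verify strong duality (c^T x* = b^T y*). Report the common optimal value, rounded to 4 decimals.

The standard primal-dual pair for 'max c^T x s.t. A x <= b, x >= 0' is:
  Dual:  min b^T y  s.t.  A^T y >= c,  y >= 0.

So the dual LP is:
  minimize  7y1 + 11y2 + 30y3 + 50y4
  subject to:
    y1 + 2y3 + 4y4 >= 2
    y2 + 3y3 + 4y4 >= 5
    y1, y2, y3, y4 >= 0

Solving the primal: x* = (0, 10).
  primal value c^T x* = 50.
Solving the dual: y* = (0, 0, 1.6667, 0).
  dual value b^T y* = 50.
Strong duality: c^T x* = b^T y*. Confirmed.

50


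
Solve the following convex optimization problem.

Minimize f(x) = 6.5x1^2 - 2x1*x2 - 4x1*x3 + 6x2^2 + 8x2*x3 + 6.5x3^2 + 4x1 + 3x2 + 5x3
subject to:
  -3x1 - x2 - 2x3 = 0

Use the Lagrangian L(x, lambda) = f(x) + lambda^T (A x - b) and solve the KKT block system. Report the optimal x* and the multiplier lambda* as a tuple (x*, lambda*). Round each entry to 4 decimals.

Form the Lagrangian:
  L(x, lambda) = (1/2) x^T Q x + c^T x + lambda^T (A x - b)
Stationarity (grad_x L = 0): Q x + c + A^T lambda = 0.
Primal feasibility: A x = b.

This gives the KKT block system:
  [ Q   A^T ] [ x     ]   [-c ]
  [ A    0  ] [ lambda ] = [ b ]

Solving the linear system:
  x*      = (0.0625, -0.0496, -0.0689)
  lambda* = (1.7289)
  f(x*)   = -0.1217

x* = (0.0625, -0.0496, -0.0689), lambda* = (1.7289)


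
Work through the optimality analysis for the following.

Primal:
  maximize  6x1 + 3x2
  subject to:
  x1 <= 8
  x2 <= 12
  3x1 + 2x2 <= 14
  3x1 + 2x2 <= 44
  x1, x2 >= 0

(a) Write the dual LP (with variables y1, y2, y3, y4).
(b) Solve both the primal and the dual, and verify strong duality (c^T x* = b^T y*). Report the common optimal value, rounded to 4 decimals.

The standard primal-dual pair for 'max c^T x s.t. A x <= b, x >= 0' is:
  Dual:  min b^T y  s.t.  A^T y >= c,  y >= 0.

So the dual LP is:
  minimize  8y1 + 12y2 + 14y3 + 44y4
  subject to:
    y1 + 3y3 + 3y4 >= 6
    y2 + 2y3 + 2y4 >= 3
    y1, y2, y3, y4 >= 0

Solving the primal: x* = (4.6667, 0).
  primal value c^T x* = 28.
Solving the dual: y* = (0, 0, 2, 0).
  dual value b^T y* = 28.
Strong duality: c^T x* = b^T y*. Confirmed.

28


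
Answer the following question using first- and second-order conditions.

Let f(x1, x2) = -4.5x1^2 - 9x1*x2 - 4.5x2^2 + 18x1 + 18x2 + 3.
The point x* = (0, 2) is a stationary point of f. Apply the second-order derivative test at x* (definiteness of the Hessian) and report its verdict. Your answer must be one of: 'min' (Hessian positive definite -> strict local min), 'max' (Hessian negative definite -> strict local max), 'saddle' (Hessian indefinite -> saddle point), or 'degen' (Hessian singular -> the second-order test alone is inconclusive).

Compute the Hessian H = grad^2 f:
  H = [[-9, -9], [-9, -9]]
Verify stationarity: grad f(x*) = H x* + g = (0, 0).
Eigenvalues of H: -18, 0.
H has a zero eigenvalue (singular; negative semidefinite but not definite), so H is neither positive definite, negative definite, nor indefinite. The second-order test alone is inconclusive -> degen.
(Indeed, f is constant along the null direction of H through x*, so x* is not a strict local extremum.)

degen


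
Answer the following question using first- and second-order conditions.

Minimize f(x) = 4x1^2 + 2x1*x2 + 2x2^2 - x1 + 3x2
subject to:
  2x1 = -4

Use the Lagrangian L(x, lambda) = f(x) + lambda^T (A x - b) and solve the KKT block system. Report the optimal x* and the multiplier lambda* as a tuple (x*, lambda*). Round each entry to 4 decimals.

Form the Lagrangian:
  L(x, lambda) = (1/2) x^T Q x + c^T x + lambda^T (A x - b)
Stationarity (grad_x L = 0): Q x + c + A^T lambda = 0.
Primal feasibility: A x = b.

This gives the KKT block system:
  [ Q   A^T ] [ x     ]   [-c ]
  [ A    0  ] [ lambda ] = [ b ]

Solving the linear system:
  x*      = (-2, 0.25)
  lambda* = (8.25)
  f(x*)   = 17.875

x* = (-2, 0.25), lambda* = (8.25)


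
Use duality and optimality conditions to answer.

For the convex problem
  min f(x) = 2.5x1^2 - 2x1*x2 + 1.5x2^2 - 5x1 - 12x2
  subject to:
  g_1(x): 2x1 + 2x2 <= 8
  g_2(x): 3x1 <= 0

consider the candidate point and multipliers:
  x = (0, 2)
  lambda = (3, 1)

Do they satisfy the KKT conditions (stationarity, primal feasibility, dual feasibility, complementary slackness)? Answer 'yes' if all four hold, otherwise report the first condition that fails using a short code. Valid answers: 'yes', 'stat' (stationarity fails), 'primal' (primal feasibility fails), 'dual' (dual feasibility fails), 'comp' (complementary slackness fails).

Gradient of f: grad f(x) = Q x + c = (-9, -6)
Constraint values g_i(x) = a_i^T x - b_i:
  g_1((0, 2)) = -4
  g_2((0, 2)) = 0
Stationarity residual: grad f(x) + sum_i lambda_i a_i = (0, 0)
  -> stationarity OK
Primal feasibility (all g_i <= 0): OK
Dual feasibility (all lambda_i >= 0): OK
Complementary slackness (lambda_i * g_i(x) = 0 for all i): FAILS

Verdict: the first failing condition is complementary_slackness -> comp.

comp


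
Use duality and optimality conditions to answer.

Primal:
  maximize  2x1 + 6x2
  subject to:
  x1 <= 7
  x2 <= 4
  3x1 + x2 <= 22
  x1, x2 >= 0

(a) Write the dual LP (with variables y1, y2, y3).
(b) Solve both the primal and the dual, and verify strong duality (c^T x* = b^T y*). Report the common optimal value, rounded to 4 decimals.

The standard primal-dual pair for 'max c^T x s.t. A x <= b, x >= 0' is:
  Dual:  min b^T y  s.t.  A^T y >= c,  y >= 0.

So the dual LP is:
  minimize  7y1 + 4y2 + 22y3
  subject to:
    y1 + 3y3 >= 2
    y2 + y3 >= 6
    y1, y2, y3 >= 0

Solving the primal: x* = (6, 4).
  primal value c^T x* = 36.
Solving the dual: y* = (0, 5.3333, 0.6667).
  dual value b^T y* = 36.
Strong duality: c^T x* = b^T y*. Confirmed.

36


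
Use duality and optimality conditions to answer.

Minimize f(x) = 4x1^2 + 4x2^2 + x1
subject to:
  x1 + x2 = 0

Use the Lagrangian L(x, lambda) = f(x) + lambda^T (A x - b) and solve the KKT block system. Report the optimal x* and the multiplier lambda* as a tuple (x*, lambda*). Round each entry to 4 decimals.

Form the Lagrangian:
  L(x, lambda) = (1/2) x^T Q x + c^T x + lambda^T (A x - b)
Stationarity (grad_x L = 0): Q x + c + A^T lambda = 0.
Primal feasibility: A x = b.

This gives the KKT block system:
  [ Q   A^T ] [ x     ]   [-c ]
  [ A    0  ] [ lambda ] = [ b ]

Solving the linear system:
  x*      = (-0.0625, 0.0625)
  lambda* = (-0.5)
  f(x*)   = -0.0312

x* = (-0.0625, 0.0625), lambda* = (-0.5)


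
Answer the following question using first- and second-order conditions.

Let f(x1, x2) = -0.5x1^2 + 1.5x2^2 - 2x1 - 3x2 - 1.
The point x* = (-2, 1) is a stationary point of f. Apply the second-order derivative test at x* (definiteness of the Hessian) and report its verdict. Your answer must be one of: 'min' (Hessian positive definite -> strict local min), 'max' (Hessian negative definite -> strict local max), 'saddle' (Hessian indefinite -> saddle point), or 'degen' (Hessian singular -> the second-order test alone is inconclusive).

Compute the Hessian H = grad^2 f:
  H = [[-1, 0], [0, 3]]
Verify stationarity: grad f(x*) = H x* + g = (0, 0).
Eigenvalues of H: -1, 3.
Eigenvalues have mixed signs, so H is indefinite -> x* is a saddle point.

saddle


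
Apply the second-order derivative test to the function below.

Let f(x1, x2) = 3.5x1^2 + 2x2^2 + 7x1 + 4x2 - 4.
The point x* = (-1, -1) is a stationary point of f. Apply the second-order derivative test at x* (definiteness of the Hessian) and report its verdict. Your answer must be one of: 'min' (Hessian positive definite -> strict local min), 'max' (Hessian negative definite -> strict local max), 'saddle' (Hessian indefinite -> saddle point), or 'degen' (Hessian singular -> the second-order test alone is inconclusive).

Compute the Hessian H = grad^2 f:
  H = [[7, 0], [0, 4]]
Verify stationarity: grad f(x*) = H x* + g = (0, 0).
Eigenvalues of H: 4, 7.
Both eigenvalues > 0, so H is positive definite -> x* is a strict local min.

min


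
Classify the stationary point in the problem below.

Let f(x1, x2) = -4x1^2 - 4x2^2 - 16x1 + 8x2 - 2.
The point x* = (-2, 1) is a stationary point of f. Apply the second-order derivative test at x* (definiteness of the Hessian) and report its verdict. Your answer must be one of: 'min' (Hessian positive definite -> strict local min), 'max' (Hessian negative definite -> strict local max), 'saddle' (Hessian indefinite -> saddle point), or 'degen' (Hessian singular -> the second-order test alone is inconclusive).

Compute the Hessian H = grad^2 f:
  H = [[-8, 0], [0, -8]]
Verify stationarity: grad f(x*) = H x* + g = (0, 0).
Eigenvalues of H: -8, -8.
Both eigenvalues < 0, so H is negative definite -> x* is a strict local max.

max


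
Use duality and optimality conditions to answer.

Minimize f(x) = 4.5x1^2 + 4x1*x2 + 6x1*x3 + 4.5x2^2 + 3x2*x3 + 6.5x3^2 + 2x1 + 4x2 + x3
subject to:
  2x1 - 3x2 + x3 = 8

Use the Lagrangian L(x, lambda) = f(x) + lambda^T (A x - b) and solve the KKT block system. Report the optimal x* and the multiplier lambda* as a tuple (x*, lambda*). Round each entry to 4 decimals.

Form the Lagrangian:
  L(x, lambda) = (1/2) x^T Q x + c^T x + lambda^T (A x - b)
Stationarity (grad_x L = 0): Q x + c + A^T lambda = 0.
Primal feasibility: A x = b.

This gives the KKT block system:
  [ Q   A^T ] [ x     ]   [-c ]
  [ A    0  ] [ lambda ] = [ b ]

Solving the linear system:
  x*      = (1.1954, -1.8673, 0.0074)
  lambda* = (-2.6671)
  f(x*)   = 8.1331

x* = (1.1954, -1.8673, 0.0074), lambda* = (-2.6671)


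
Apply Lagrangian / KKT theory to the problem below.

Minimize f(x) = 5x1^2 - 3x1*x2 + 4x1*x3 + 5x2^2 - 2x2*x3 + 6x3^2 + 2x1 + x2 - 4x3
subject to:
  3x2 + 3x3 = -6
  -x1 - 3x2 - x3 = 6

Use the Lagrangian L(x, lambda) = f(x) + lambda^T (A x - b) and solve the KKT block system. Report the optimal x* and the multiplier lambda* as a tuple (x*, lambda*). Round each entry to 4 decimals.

Form the Lagrangian:
  L(x, lambda) = (1/2) x^T Q x + c^T x + lambda^T (A x - b)
Stationarity (grad_x L = 0): Q x + c + A^T lambda = 0.
Primal feasibility: A x = b.

This gives the KKT block system:
  [ Q   A^T ] [ x     ]   [-c ]
  [ A    0  ] [ lambda ] = [ b ]

Solving the linear system:
  x*      = (-0.7447, -1.6277, -0.3723)
  lambda* = (2.0461, -2.0532)
  f(x*)   = 11.484

x* = (-0.7447, -1.6277, -0.3723), lambda* = (2.0461, -2.0532)


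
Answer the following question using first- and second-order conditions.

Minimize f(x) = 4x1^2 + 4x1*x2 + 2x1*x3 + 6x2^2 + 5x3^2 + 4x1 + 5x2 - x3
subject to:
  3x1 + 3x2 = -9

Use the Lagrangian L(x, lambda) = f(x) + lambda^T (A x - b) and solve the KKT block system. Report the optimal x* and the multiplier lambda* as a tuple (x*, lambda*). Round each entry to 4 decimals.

Form the Lagrangian:
  L(x, lambda) = (1/2) x^T Q x + c^T x + lambda^T (A x - b)
Stationarity (grad_x L = 0): Q x + c + A^T lambda = 0.
Primal feasibility: A x = b.

This gives the KKT block system:
  [ Q   A^T ] [ x     ]   [-c ]
  [ A    0  ] [ lambda ] = [ b ]

Solving the linear system:
  x*      = (-2, -1, 0.5)
  lambda* = (5)
  f(x*)   = 15.75

x* = (-2, -1, 0.5), lambda* = (5)


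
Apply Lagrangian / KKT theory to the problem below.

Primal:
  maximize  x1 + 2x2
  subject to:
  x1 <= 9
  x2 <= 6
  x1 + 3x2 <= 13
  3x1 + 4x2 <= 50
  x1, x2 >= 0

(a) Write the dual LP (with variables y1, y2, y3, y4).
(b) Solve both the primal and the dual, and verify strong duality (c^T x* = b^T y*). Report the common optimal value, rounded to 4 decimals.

The standard primal-dual pair for 'max c^T x s.t. A x <= b, x >= 0' is:
  Dual:  min b^T y  s.t.  A^T y >= c,  y >= 0.

So the dual LP is:
  minimize  9y1 + 6y2 + 13y3 + 50y4
  subject to:
    y1 + y3 + 3y4 >= 1
    y2 + 3y3 + 4y4 >= 2
    y1, y2, y3, y4 >= 0

Solving the primal: x* = (9, 1.3333).
  primal value c^T x* = 11.6667.
Solving the dual: y* = (0.3333, 0, 0.6667, 0).
  dual value b^T y* = 11.6667.
Strong duality: c^T x* = b^T y*. Confirmed.

11.6667


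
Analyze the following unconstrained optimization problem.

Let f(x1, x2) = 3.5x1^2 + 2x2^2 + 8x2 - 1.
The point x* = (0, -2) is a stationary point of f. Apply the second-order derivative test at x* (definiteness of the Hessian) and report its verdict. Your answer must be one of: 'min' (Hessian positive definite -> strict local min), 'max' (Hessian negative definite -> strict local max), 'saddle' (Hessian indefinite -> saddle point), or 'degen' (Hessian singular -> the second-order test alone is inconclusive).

Compute the Hessian H = grad^2 f:
  H = [[7, 0], [0, 4]]
Verify stationarity: grad f(x*) = H x* + g = (0, 0).
Eigenvalues of H: 4, 7.
Both eigenvalues > 0, so H is positive definite -> x* is a strict local min.

min


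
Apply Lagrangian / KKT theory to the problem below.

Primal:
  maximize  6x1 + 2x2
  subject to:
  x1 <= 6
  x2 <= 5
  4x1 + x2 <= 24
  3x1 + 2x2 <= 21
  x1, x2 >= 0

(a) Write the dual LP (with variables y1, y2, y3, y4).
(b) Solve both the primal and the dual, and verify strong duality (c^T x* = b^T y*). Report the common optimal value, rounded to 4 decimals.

The standard primal-dual pair for 'max c^T x s.t. A x <= b, x >= 0' is:
  Dual:  min b^T y  s.t.  A^T y >= c,  y >= 0.

So the dual LP is:
  minimize  6y1 + 5y2 + 24y3 + 21y4
  subject to:
    y1 + 4y3 + 3y4 >= 6
    y2 + y3 + 2y4 >= 2
    y1, y2, y3, y4 >= 0

Solving the primal: x* = (5.4, 2.4).
  primal value c^T x* = 37.2.
Solving the dual: y* = (0, 0, 1.2, 0.4).
  dual value b^T y* = 37.2.
Strong duality: c^T x* = b^T y*. Confirmed.

37.2


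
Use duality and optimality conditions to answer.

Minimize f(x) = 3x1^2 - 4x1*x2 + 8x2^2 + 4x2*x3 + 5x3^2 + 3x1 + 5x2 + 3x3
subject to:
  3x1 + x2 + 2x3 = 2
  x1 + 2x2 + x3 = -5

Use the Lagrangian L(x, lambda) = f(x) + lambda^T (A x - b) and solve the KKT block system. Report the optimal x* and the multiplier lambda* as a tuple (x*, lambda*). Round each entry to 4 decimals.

Form the Lagrangian:
  L(x, lambda) = (1/2) x^T Q x + c^T x + lambda^T (A x - b)
Stationarity (grad_x L = 0): Q x + c + A^T lambda = 0.
Primal feasibility: A x = b.

This gives the KKT block system:
  [ Q   A^T ] [ x     ]   [-c ]
  [ A    0  ] [ lambda ] = [ b ]

Solving the linear system:
  x*      = (0.8789, -3.707, 1.5352)
  lambda* = (-19.5781, 35.6328)
  f(x*)   = 103.0137

x* = (0.8789, -3.707, 1.5352), lambda* = (-19.5781, 35.6328)


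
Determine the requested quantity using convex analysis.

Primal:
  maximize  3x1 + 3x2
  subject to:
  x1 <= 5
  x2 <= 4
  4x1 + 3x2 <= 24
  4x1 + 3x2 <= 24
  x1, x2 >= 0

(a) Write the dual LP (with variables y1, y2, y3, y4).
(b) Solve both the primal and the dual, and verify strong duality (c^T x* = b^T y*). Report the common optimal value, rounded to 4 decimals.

The standard primal-dual pair for 'max c^T x s.t. A x <= b, x >= 0' is:
  Dual:  min b^T y  s.t.  A^T y >= c,  y >= 0.

So the dual LP is:
  minimize  5y1 + 4y2 + 24y3 + 24y4
  subject to:
    y1 + 4y3 + 4y4 >= 3
    y2 + 3y3 + 3y4 >= 3
    y1, y2, y3, y4 >= 0

Solving the primal: x* = (3, 4).
  primal value c^T x* = 21.
Solving the dual: y* = (0, 0.75, 0.75, 0).
  dual value b^T y* = 21.
Strong duality: c^T x* = b^T y*. Confirmed.

21


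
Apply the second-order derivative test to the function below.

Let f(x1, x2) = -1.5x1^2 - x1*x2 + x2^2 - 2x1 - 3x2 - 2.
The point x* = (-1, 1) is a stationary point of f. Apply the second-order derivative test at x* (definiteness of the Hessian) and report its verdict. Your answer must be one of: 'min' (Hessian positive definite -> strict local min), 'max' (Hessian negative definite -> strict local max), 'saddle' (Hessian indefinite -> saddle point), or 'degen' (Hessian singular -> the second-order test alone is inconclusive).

Compute the Hessian H = grad^2 f:
  H = [[-3, -1], [-1, 2]]
Verify stationarity: grad f(x*) = H x* + g = (0, 0).
Eigenvalues of H: -3.1926, 2.1926.
Eigenvalues have mixed signs, so H is indefinite -> x* is a saddle point.

saddle


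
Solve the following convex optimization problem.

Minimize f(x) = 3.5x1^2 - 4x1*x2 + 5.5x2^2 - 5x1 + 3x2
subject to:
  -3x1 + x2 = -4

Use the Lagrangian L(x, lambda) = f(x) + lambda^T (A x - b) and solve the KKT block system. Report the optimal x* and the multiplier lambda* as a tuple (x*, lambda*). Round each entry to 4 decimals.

Form the Lagrangian:
  L(x, lambda) = (1/2) x^T Q x + c^T x + lambda^T (A x - b)
Stationarity (grad_x L = 0): Q x + c + A^T lambda = 0.
Primal feasibility: A x = b.

This gives the KKT block system:
  [ Q   A^T ] [ x     ]   [-c ]
  [ A    0  ] [ lambda ] = [ b ]

Solving the linear system:
  x*      = (1.3659, 0.0976)
  lambda* = (1.3902)
  f(x*)   = -0.4878

x* = (1.3659, 0.0976), lambda* = (1.3902)


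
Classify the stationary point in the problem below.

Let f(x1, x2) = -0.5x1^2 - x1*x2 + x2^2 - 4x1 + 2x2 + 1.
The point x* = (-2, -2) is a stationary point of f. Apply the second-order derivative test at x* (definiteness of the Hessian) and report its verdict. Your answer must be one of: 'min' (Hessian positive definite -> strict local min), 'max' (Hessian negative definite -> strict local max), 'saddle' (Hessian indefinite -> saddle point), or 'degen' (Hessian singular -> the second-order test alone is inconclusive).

Compute the Hessian H = grad^2 f:
  H = [[-1, -1], [-1, 2]]
Verify stationarity: grad f(x*) = H x* + g = (0, 0).
Eigenvalues of H: -1.3028, 2.3028.
Eigenvalues have mixed signs, so H is indefinite -> x* is a saddle point.

saddle


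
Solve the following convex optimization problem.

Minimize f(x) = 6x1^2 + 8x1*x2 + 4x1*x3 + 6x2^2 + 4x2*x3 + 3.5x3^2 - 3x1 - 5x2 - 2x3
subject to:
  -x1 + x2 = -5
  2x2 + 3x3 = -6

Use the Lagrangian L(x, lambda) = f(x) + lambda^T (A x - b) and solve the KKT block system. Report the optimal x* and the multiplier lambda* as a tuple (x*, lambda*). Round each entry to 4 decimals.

Form the Lagrangian:
  L(x, lambda) = (1/2) x^T Q x + c^T x + lambda^T (A x - b)
Stationarity (grad_x L = 0): Q x + c + A^T lambda = 0.
Primal feasibility: A x = b.

This gives the KKT block system:
  [ Q   A^T ] [ x     ]   [-c ]
  [ A    0  ] [ lambda ] = [ b ]

Solving the linear system:
  x*      = (2.7397, -2.2603, -0.4932)
  lambda* = (9.8219, 1.1781)
  f(x*)   = 30.1233

x* = (2.7397, -2.2603, -0.4932), lambda* = (9.8219, 1.1781)


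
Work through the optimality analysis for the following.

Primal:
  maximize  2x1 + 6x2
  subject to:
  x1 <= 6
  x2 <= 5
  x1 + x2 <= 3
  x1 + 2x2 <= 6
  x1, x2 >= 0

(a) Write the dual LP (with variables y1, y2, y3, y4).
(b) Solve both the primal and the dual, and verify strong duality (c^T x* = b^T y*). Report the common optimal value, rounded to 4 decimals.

The standard primal-dual pair for 'max c^T x s.t. A x <= b, x >= 0' is:
  Dual:  min b^T y  s.t.  A^T y >= c,  y >= 0.

So the dual LP is:
  minimize  6y1 + 5y2 + 3y3 + 6y4
  subject to:
    y1 + y3 + y4 >= 2
    y2 + y3 + 2y4 >= 6
    y1, y2, y3, y4 >= 0

Solving the primal: x* = (0, 3).
  primal value c^T x* = 18.
Solving the dual: y* = (0, 0, 0, 3).
  dual value b^T y* = 18.
Strong duality: c^T x* = b^T y*. Confirmed.

18


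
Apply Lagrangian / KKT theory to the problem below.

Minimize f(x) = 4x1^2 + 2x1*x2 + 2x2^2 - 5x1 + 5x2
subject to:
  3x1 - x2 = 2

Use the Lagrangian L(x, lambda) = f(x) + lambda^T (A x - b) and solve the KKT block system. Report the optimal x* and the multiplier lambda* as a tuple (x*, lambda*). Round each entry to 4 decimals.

Form the Lagrangian:
  L(x, lambda) = (1/2) x^T Q x + c^T x + lambda^T (A x - b)
Stationarity (grad_x L = 0): Q x + c + A^T lambda = 0.
Primal feasibility: A x = b.

This gives the KKT block system:
  [ Q   A^T ] [ x     ]   [-c ]
  [ A    0  ] [ lambda ] = [ b ]

Solving the linear system:
  x*      = (0.3214, -1.0357)
  lambda* = (1.5)
  f(x*)   = -4.8929

x* = (0.3214, -1.0357), lambda* = (1.5)


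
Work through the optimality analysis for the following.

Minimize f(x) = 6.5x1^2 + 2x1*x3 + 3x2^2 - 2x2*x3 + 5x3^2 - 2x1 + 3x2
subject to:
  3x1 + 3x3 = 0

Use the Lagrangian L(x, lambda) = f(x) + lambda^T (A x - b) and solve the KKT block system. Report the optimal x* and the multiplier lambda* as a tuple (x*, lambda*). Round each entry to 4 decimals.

Form the Lagrangian:
  L(x, lambda) = (1/2) x^T Q x + c^T x + lambda^T (A x - b)
Stationarity (grad_x L = 0): Q x + c + A^T lambda = 0.
Primal feasibility: A x = b.

This gives the KKT block system:
  [ Q   A^T ] [ x     ]   [-c ]
  [ A    0  ] [ lambda ] = [ b ]

Solving the linear system:
  x*      = (0.1636, -0.5545, -0.1636)
  lambda* = (0.0667)
  f(x*)   = -0.9955

x* = (0.1636, -0.5545, -0.1636), lambda* = (0.0667)


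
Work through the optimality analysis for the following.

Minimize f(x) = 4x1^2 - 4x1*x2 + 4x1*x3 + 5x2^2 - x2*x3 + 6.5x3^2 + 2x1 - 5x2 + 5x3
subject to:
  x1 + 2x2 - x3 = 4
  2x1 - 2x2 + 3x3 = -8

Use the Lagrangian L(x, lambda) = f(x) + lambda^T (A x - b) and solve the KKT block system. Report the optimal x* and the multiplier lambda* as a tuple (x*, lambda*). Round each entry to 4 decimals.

Form the Lagrangian:
  L(x, lambda) = (1/2) x^T Q x + c^T x + lambda^T (A x - b)
Stationarity (grad_x L = 0): Q x + c + A^T lambda = 0.
Primal feasibility: A x = b.

This gives the KKT block system:
  [ Q   A^T ] [ x     ]   [-c ]
  [ A    0  ] [ lambda ] = [ b ]

Solving the linear system:
  x*      = (-0.3024, 1.378, -1.5464)
  lambda* = (0.1936, 5.9615)
  f(x*)   = 15.8455

x* = (-0.3024, 1.378, -1.5464), lambda* = (0.1936, 5.9615)


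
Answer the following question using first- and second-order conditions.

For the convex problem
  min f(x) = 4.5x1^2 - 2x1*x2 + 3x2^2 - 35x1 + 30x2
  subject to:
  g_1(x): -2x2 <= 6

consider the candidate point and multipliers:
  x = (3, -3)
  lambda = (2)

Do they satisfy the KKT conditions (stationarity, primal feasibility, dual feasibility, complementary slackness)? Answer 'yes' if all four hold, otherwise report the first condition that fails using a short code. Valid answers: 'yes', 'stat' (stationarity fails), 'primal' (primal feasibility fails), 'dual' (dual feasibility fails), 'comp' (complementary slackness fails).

Gradient of f: grad f(x) = Q x + c = (-2, 6)
Constraint values g_i(x) = a_i^T x - b_i:
  g_1((3, -3)) = 0
Stationarity residual: grad f(x) + sum_i lambda_i a_i = (-2, 2)
  -> stationarity FAILS
Primal feasibility (all g_i <= 0): OK
Dual feasibility (all lambda_i >= 0): OK
Complementary slackness (lambda_i * g_i(x) = 0 for all i): OK

Verdict: the first failing condition is stationarity -> stat.

stat


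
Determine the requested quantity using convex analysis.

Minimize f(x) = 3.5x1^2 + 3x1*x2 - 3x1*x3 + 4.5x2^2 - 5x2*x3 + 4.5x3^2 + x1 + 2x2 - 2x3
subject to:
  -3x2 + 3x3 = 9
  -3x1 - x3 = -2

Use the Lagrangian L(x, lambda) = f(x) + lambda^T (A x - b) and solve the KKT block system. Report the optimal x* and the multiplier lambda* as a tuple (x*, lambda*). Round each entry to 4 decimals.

Form the Lagrangian:
  L(x, lambda) = (1/2) x^T Q x + c^T x + lambda^T (A x - b)
Stationarity (grad_x L = 0): Q x + c + A^T lambda = 0.
Primal feasibility: A x = b.

This gives the KKT block system:
  [ Q   A^T ] [ x     ]   [-c ]
  [ A    0  ] [ lambda ] = [ b ]

Solving the linear system:
  x*      = (0.2532, -1.7595, 1.2405)
  lambda* = (-6.4262, -2.0759)
  f(x*)   = 23.9684

x* = (0.2532, -1.7595, 1.2405), lambda* = (-6.4262, -2.0759)


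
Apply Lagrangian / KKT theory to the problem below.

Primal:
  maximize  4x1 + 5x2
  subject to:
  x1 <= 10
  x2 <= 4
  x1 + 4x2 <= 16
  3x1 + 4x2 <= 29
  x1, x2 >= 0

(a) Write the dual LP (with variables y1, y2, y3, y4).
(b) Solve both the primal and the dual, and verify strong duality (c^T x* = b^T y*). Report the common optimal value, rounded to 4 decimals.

The standard primal-dual pair for 'max c^T x s.t. A x <= b, x >= 0' is:
  Dual:  min b^T y  s.t.  A^T y >= c,  y >= 0.

So the dual LP is:
  minimize  10y1 + 4y2 + 16y3 + 29y4
  subject to:
    y1 + y3 + 3y4 >= 4
    y2 + 4y3 + 4y4 >= 5
    y1, y2, y3, y4 >= 0

Solving the primal: x* = (9.6667, 0).
  primal value c^T x* = 38.6667.
Solving the dual: y* = (0, 0, 0, 1.3333).
  dual value b^T y* = 38.6667.
Strong duality: c^T x* = b^T y*. Confirmed.

38.6667


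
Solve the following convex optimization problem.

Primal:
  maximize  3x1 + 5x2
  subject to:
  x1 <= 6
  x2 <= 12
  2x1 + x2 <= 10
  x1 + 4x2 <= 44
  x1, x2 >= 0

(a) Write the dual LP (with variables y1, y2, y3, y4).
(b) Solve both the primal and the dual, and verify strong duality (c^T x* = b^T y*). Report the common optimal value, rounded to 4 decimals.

The standard primal-dual pair for 'max c^T x s.t. A x <= b, x >= 0' is:
  Dual:  min b^T y  s.t.  A^T y >= c,  y >= 0.

So the dual LP is:
  minimize  6y1 + 12y2 + 10y3 + 44y4
  subject to:
    y1 + 2y3 + y4 >= 3
    y2 + y3 + 4y4 >= 5
    y1, y2, y3, y4 >= 0

Solving the primal: x* = (0, 10).
  primal value c^T x* = 50.
Solving the dual: y* = (0, 0, 5, 0).
  dual value b^T y* = 50.
Strong duality: c^T x* = b^T y*. Confirmed.

50


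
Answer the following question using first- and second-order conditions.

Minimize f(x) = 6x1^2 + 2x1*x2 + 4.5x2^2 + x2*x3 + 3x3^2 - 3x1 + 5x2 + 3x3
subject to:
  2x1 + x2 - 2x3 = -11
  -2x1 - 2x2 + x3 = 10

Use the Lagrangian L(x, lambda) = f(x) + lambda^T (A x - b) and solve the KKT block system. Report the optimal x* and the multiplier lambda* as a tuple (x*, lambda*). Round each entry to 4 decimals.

Form the Lagrangian:
  L(x, lambda) = (1/2) x^T Q x + c^T x + lambda^T (A x - b)
Stationarity (grad_x L = 0): Q x + c + A^T lambda = 0.
Primal feasibility: A x = b.

This gives the KKT block system:
  [ Q   A^T ] [ x     ]   [-c ]
  [ A    0  ] [ lambda ] = [ b ]

Solving the linear system:
  x*      = (-1.2574, -2.1618, 3.1618)
  lambda* = (8.6029, -2.6029)
  f(x*)   = 61.5551

x* = (-1.2574, -2.1618, 3.1618), lambda* = (8.6029, -2.6029)


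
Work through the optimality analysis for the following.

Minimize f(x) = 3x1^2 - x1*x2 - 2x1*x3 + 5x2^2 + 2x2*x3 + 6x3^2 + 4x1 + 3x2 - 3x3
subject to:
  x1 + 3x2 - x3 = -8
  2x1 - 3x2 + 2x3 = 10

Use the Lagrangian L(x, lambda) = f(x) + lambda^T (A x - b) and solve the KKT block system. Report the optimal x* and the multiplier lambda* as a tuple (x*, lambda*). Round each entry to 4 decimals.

Form the Lagrangian:
  L(x, lambda) = (1/2) x^T Q x + c^T x + lambda^T (A x - b)
Stationarity (grad_x L = 0): Q x + c + A^T lambda = 0.
Primal feasibility: A x = b.

This gives the KKT block system:
  [ Q   A^T ] [ x     ]   [-c ]
  [ A    0  ] [ lambda ] = [ b ]

Solving the linear system:
  x*      = (0.1949, -2.2599, 1.4152)
  lambda* = (2.2367, -3.4179)
  f(x*)   = 20.9135

x* = (0.1949, -2.2599, 1.4152), lambda* = (2.2367, -3.4179)


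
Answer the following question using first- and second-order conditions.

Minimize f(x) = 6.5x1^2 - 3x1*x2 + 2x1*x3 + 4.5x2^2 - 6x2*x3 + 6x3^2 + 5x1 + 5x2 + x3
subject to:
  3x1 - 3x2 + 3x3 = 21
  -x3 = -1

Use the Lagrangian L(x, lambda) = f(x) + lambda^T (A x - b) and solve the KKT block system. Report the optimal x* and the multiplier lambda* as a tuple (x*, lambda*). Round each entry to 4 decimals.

Form the Lagrangian:
  L(x, lambda) = (1/2) x^T Q x + c^T x + lambda^T (A x - b)
Stationarity (grad_x L = 0): Q x + c + A^T lambda = 0.
Primal feasibility: A x = b.

This gives the KKT block system:
  [ Q   A^T ] [ x     ]   [-c ]
  [ A    0  ] [ lambda ] = [ b ]

Solving the linear system:
  x*      = (1.875, -4.125, 1)
  lambda* = (-14.5833, -2.25)
  f(x*)   = 146.875

x* = (1.875, -4.125, 1), lambda* = (-14.5833, -2.25)


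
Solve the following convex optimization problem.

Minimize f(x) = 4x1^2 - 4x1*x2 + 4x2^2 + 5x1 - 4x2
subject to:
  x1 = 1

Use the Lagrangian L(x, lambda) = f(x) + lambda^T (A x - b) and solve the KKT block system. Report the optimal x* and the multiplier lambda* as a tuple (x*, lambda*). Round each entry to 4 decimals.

Form the Lagrangian:
  L(x, lambda) = (1/2) x^T Q x + c^T x + lambda^T (A x - b)
Stationarity (grad_x L = 0): Q x + c + A^T lambda = 0.
Primal feasibility: A x = b.

This gives the KKT block system:
  [ Q   A^T ] [ x     ]   [-c ]
  [ A    0  ] [ lambda ] = [ b ]

Solving the linear system:
  x*      = (1, 1)
  lambda* = (-9)
  f(x*)   = 5

x* = (1, 1), lambda* = (-9)


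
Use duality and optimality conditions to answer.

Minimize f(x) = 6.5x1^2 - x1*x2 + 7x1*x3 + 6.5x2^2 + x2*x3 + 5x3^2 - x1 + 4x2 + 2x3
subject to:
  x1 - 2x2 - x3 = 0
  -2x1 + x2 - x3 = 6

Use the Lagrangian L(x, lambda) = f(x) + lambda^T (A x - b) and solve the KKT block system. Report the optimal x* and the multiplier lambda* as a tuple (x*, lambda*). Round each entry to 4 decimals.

Form the Lagrangian:
  L(x, lambda) = (1/2) x^T Q x + c^T x + lambda^T (A x - b)
Stationarity (grad_x L = 0): Q x + c + A^T lambda = 0.
Primal feasibility: A x = b.

This gives the KKT block system:
  [ Q   A^T ] [ x     ]   [-c ]
  [ A    0  ] [ lambda ] = [ b ]

Solving the linear system:
  x*      = (-1.7222, 0.2778, -2.2778)
  lambda* = (-8.5, -24.0556)
  f(x*)   = 71.3056

x* = (-1.7222, 0.2778, -2.2778), lambda* = (-8.5, -24.0556)


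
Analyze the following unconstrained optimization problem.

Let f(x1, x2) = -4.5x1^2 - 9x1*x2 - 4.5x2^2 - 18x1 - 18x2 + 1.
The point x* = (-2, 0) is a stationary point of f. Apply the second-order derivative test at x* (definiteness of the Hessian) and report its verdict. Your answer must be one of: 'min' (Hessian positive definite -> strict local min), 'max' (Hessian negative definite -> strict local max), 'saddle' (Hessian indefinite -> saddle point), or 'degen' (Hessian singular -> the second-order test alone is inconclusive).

Compute the Hessian H = grad^2 f:
  H = [[-9, -9], [-9, -9]]
Verify stationarity: grad f(x*) = H x* + g = (0, 0).
Eigenvalues of H: -18, 0.
H has a zero eigenvalue (singular; negative semidefinite but not definite), so H is neither positive definite, negative definite, nor indefinite. The second-order test alone is inconclusive -> degen.
(Indeed, f is constant along the null direction of H through x*, so x* is not a strict local extremum.)

degen


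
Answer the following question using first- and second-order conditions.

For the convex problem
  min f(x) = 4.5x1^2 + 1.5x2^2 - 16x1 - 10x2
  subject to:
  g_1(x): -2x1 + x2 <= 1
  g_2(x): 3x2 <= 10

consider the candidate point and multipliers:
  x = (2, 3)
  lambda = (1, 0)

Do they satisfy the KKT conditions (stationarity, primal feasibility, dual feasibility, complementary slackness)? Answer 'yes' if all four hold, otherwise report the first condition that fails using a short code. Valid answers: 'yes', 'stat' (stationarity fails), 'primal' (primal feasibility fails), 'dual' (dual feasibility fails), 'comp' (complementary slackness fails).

Gradient of f: grad f(x) = Q x + c = (2, -1)
Constraint values g_i(x) = a_i^T x - b_i:
  g_1((2, 3)) = -2
  g_2((2, 3)) = -1
Stationarity residual: grad f(x) + sum_i lambda_i a_i = (0, 0)
  -> stationarity OK
Primal feasibility (all g_i <= 0): OK
Dual feasibility (all lambda_i >= 0): OK
Complementary slackness (lambda_i * g_i(x) = 0 for all i): FAILS

Verdict: the first failing condition is complementary_slackness -> comp.

comp


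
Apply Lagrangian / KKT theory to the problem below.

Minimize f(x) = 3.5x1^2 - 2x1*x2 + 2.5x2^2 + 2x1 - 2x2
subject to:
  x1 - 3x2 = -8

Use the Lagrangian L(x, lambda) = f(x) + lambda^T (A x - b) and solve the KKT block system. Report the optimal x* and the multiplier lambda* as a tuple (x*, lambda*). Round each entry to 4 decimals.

Form the Lagrangian:
  L(x, lambda) = (1/2) x^T Q x + c^T x + lambda^T (A x - b)
Stationarity (grad_x L = 0): Q x + c + A^T lambda = 0.
Primal feasibility: A x = b.

This gives the KKT block system:
  [ Q   A^T ] [ x     ]   [-c ]
  [ A    0  ] [ lambda ] = [ b ]

Solving the linear system:
  x*      = (-0.0714, 2.6429)
  lambda* = (3.7857)
  f(x*)   = 12.4286

x* = (-0.0714, 2.6429), lambda* = (3.7857)


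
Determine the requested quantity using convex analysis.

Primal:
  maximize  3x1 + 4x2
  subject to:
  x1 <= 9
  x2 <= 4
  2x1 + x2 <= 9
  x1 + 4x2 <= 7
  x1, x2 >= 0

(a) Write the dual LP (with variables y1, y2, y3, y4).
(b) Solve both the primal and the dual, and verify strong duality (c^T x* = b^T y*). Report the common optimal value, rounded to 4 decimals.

The standard primal-dual pair for 'max c^T x s.t. A x <= b, x >= 0' is:
  Dual:  min b^T y  s.t.  A^T y >= c,  y >= 0.

So the dual LP is:
  minimize  9y1 + 4y2 + 9y3 + 7y4
  subject to:
    y1 + 2y3 + y4 >= 3
    y2 + y3 + 4y4 >= 4
    y1, y2, y3, y4 >= 0

Solving the primal: x* = (4.1429, 0.7143).
  primal value c^T x* = 15.2857.
Solving the dual: y* = (0, 0, 1.1429, 0.7143).
  dual value b^T y* = 15.2857.
Strong duality: c^T x* = b^T y*. Confirmed.

15.2857


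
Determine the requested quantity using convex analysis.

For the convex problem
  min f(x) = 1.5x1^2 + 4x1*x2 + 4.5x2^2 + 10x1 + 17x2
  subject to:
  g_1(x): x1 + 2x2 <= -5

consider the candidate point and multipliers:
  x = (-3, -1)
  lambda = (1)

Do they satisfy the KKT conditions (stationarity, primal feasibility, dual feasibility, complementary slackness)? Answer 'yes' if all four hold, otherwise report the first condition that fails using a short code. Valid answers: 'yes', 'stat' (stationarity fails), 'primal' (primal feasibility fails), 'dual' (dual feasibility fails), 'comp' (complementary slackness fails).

Gradient of f: grad f(x) = Q x + c = (-3, -4)
Constraint values g_i(x) = a_i^T x - b_i:
  g_1((-3, -1)) = 0
Stationarity residual: grad f(x) + sum_i lambda_i a_i = (-2, -2)
  -> stationarity FAILS
Primal feasibility (all g_i <= 0): OK
Dual feasibility (all lambda_i >= 0): OK
Complementary slackness (lambda_i * g_i(x) = 0 for all i): OK

Verdict: the first failing condition is stationarity -> stat.

stat


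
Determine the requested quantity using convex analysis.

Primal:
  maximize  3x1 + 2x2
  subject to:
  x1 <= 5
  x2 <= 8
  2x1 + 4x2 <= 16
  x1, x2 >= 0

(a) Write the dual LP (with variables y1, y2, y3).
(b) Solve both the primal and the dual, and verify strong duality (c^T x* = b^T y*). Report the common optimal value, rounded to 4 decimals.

The standard primal-dual pair for 'max c^T x s.t. A x <= b, x >= 0' is:
  Dual:  min b^T y  s.t.  A^T y >= c,  y >= 0.

So the dual LP is:
  minimize  5y1 + 8y2 + 16y3
  subject to:
    y1 + 2y3 >= 3
    y2 + 4y3 >= 2
    y1, y2, y3 >= 0

Solving the primal: x* = (5, 1.5).
  primal value c^T x* = 18.
Solving the dual: y* = (2, 0, 0.5).
  dual value b^T y* = 18.
Strong duality: c^T x* = b^T y*. Confirmed.

18


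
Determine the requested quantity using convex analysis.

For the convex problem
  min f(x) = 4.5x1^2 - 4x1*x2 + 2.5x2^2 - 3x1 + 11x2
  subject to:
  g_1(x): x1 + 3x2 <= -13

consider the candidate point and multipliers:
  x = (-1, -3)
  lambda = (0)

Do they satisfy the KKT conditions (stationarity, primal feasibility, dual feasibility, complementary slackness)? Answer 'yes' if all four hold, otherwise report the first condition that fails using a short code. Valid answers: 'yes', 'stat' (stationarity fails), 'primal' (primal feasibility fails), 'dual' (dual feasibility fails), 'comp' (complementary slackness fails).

Gradient of f: grad f(x) = Q x + c = (0, 0)
Constraint values g_i(x) = a_i^T x - b_i:
  g_1((-1, -3)) = 3
Stationarity residual: grad f(x) + sum_i lambda_i a_i = (0, 0)
  -> stationarity OK
Primal feasibility (all g_i <= 0): FAILS
Dual feasibility (all lambda_i >= 0): OK
Complementary slackness (lambda_i * g_i(x) = 0 for all i): OK

Verdict: the first failing condition is primal_feasibility -> primal.

primal
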